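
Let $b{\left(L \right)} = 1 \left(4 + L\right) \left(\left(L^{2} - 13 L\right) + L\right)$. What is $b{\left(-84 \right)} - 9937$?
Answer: $-655057$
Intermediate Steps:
$b{\left(L \right)} = \left(4 + L\right) \left(L^{2} - 12 L\right)$
$b{\left(-84 \right)} - 9937 = - 84 \left(-48 + \left(-84\right)^{2} - -672\right) - 9937 = - 84 \left(-48 + 7056 + 672\right) - 9937 = \left(-84\right) 7680 - 9937 = -645120 - 9937 = -655057$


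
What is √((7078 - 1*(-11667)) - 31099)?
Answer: I*√12354 ≈ 111.15*I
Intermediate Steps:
√((7078 - 1*(-11667)) - 31099) = √((7078 + 11667) - 31099) = √(18745 - 31099) = √(-12354) = I*√12354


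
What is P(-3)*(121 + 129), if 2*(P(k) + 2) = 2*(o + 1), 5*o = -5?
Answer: -500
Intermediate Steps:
o = -1 (o = (⅕)*(-5) = -1)
P(k) = -2 (P(k) = -2 + (2*(-1 + 1))/2 = -2 + (2*0)/2 = -2 + (½)*0 = -2 + 0 = -2)
P(-3)*(121 + 129) = -2*(121 + 129) = -2*250 = -500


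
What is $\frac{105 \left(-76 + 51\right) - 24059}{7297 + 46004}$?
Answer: $- \frac{26684}{53301} \approx -0.50063$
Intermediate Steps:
$\frac{105 \left(-76 + 51\right) - 24059}{7297 + 46004} = \frac{105 \left(-25\right) - 24059}{53301} = \left(-2625 - 24059\right) \frac{1}{53301} = \left(-26684\right) \frac{1}{53301} = - \frac{26684}{53301}$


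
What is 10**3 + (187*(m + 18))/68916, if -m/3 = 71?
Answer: 22959845/22972 ≈ 999.47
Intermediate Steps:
m = -213 (m = -3*71 = -213)
10**3 + (187*(m + 18))/68916 = 10**3 + (187*(-213 + 18))/68916 = 1000 + (187*(-195))*(1/68916) = 1000 - 36465*1/68916 = 1000 - 12155/22972 = 22959845/22972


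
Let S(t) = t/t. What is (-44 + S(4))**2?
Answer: 1849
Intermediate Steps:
S(t) = 1
(-44 + S(4))**2 = (-44 + 1)**2 = (-43)**2 = 1849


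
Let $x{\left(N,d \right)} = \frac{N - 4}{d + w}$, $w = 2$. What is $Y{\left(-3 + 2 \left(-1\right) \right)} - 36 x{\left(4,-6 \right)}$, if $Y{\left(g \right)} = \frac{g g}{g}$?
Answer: $-5$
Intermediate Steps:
$x{\left(N,d \right)} = \frac{-4 + N}{2 + d}$ ($x{\left(N,d \right)} = \frac{N - 4}{d + 2} = \frac{-4 + N}{2 + d}$)
$Y{\left(g \right)} = g$ ($Y{\left(g \right)} = \frac{g^{2}}{g} = g$)
$Y{\left(-3 + 2 \left(-1\right) \right)} - 36 x{\left(4,-6 \right)} = \left(-3 + 2 \left(-1\right)\right) - 36 \frac{-4 + 4}{2 - 6} = \left(-3 - 2\right) - 36 \frac{1}{-4} \cdot 0 = -5 - 36 \left(\left(- \frac{1}{4}\right) 0\right) = -5 - 0 = -5 + 0 = -5$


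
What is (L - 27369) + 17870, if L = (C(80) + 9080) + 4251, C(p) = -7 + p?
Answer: 3905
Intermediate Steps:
L = 13404 (L = ((-7 + 80) + 9080) + 4251 = (73 + 9080) + 4251 = 9153 + 4251 = 13404)
(L - 27369) + 17870 = (13404 - 27369) + 17870 = -13965 + 17870 = 3905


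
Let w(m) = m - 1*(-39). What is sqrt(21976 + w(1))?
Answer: 16*sqrt(86) ≈ 148.38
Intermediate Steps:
w(m) = 39 + m (w(m) = m + 39 = 39 + m)
sqrt(21976 + w(1)) = sqrt(21976 + (39 + 1)) = sqrt(21976 + 40) = sqrt(22016) = 16*sqrt(86)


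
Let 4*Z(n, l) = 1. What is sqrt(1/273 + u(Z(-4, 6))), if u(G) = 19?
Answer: 2*sqrt(354081)/273 ≈ 4.3593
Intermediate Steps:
Z(n, l) = 1/4 (Z(n, l) = (1/4)*1 = 1/4)
sqrt(1/273 + u(Z(-4, 6))) = sqrt(1/273 + 19) = sqrt(5188/273) = 2*sqrt(354081)/273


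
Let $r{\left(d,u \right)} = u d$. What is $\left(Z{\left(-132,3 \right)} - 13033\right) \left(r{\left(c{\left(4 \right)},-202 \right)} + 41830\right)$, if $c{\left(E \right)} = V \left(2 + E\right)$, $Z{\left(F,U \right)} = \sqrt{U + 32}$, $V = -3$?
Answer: $-592558378 + 45466 \sqrt{35} \approx -5.9229 \cdot 10^{8}$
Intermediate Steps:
$Z{\left(F,U \right)} = \sqrt{32 + U}$
$c{\left(E \right)} = -6 - 3 E$ ($c{\left(E \right)} = - 3 \left(2 + E\right) = -6 - 3 E$)
$r{\left(d,u \right)} = d u$
$\left(Z{\left(-132,3 \right)} - 13033\right) \left(r{\left(c{\left(4 \right)},-202 \right)} + 41830\right) = \left(\sqrt{32 + 3} - 13033\right) \left(\left(-6 - 12\right) \left(-202\right) + 41830\right) = \left(\sqrt{35} - 13033\right) \left(\left(-6 - 12\right) \left(-202\right) + 41830\right) = \left(-13033 + \sqrt{35}\right) \left(\left(-18\right) \left(-202\right) + 41830\right) = \left(-13033 + \sqrt{35}\right) \left(3636 + 41830\right) = \left(-13033 + \sqrt{35}\right) 45466 = -592558378 + 45466 \sqrt{35}$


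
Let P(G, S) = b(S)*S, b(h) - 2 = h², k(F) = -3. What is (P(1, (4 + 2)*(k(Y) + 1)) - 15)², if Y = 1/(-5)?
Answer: 3122289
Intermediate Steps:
Y = -⅕ ≈ -0.20000
b(h) = 2 + h²
P(G, S) = S*(2 + S²) (P(G, S) = (2 + S²)*S = S*(2 + S²))
(P(1, (4 + 2)*(k(Y) + 1)) - 15)² = (((4 + 2)*(-3 + 1))*(2 + ((4 + 2)*(-3 + 1))²) - 15)² = ((6*(-2))*(2 + (6*(-2))²) - 15)² = (-12*(2 + (-12)²) - 15)² = (-12*(2 + 144) - 15)² = (-12*146 - 15)² = (-1752 - 15)² = (-1767)² = 3122289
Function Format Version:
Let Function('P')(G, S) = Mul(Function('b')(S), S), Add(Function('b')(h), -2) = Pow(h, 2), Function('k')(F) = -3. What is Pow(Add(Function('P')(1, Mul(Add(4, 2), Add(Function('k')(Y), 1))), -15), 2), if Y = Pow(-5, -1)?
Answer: 3122289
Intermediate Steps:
Y = Rational(-1, 5) ≈ -0.20000
Function('b')(h) = Add(2, Pow(h, 2))
Function('P')(G, S) = Mul(S, Add(2, Pow(S, 2))) (Function('P')(G, S) = Mul(Add(2, Pow(S, 2)), S) = Mul(S, Add(2, Pow(S, 2))))
Pow(Add(Function('P')(1, Mul(Add(4, 2), Add(Function('k')(Y), 1))), -15), 2) = Pow(Add(Mul(Mul(Add(4, 2), Add(-3, 1)), Add(2, Pow(Mul(Add(4, 2), Add(-3, 1)), 2))), -15), 2) = Pow(Add(Mul(Mul(6, -2), Add(2, Pow(Mul(6, -2), 2))), -15), 2) = Pow(Add(Mul(-12, Add(2, Pow(-12, 2))), -15), 2) = Pow(Add(Mul(-12, Add(2, 144)), -15), 2) = Pow(Add(Mul(-12, 146), -15), 2) = Pow(Add(-1752, -15), 2) = Pow(-1767, 2) = 3122289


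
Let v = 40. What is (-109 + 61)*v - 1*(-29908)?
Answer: 27988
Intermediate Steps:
(-109 + 61)*v - 1*(-29908) = (-109 + 61)*40 - 1*(-29908) = -48*40 + 29908 = -1920 + 29908 = 27988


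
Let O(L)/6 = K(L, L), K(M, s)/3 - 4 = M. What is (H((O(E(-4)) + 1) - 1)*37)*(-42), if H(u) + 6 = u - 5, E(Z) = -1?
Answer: -66822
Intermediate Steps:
K(M, s) = 12 + 3*M
O(L) = 72 + 18*L (O(L) = 6*(12 + 3*L) = 72 + 18*L)
H(u) = -11 + u (H(u) = -6 + (u - 5) = -6 + (-5 + u) = -11 + u)
(H((O(E(-4)) + 1) - 1)*37)*(-42) = ((-11 + (((72 + 18*(-1)) + 1) - 1))*37)*(-42) = ((-11 + (((72 - 18) + 1) - 1))*37)*(-42) = ((-11 + ((54 + 1) - 1))*37)*(-42) = ((-11 + (55 - 1))*37)*(-42) = ((-11 + 54)*37)*(-42) = (43*37)*(-42) = 1591*(-42) = -66822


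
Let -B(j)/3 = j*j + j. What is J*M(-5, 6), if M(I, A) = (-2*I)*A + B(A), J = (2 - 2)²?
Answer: 0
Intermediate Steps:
B(j) = -3*j - 3*j² (B(j) = -3*(j*j + j) = -3*(j² + j) = -3*(j + j²) = -3*j - 3*j²)
J = 0 (J = 0² = 0)
M(I, A) = -3*A*(1 + A) - 2*A*I (M(I, A) = (-2*I)*A - 3*A*(1 + A) = -2*A*I - 3*A*(1 + A) = -3*A*(1 + A) - 2*A*I)
J*M(-5, 6) = 0*(6*(-3 - 3*6 - 2*(-5))) = 0*(6*(-3 - 18 + 10)) = 0*(6*(-11)) = 0*(-66) = 0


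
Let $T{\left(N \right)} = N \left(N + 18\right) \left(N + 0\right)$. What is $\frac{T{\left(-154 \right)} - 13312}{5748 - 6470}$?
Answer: $\frac{1619344}{361} \approx 4485.7$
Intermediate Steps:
$T{\left(N \right)} = N^{2} \left(18 + N\right)$ ($T{\left(N \right)} = N \left(18 + N\right) N = N N \left(18 + N\right) = N^{2} \left(18 + N\right)$)
$\frac{T{\left(-154 \right)} - 13312}{5748 - 6470} = \frac{\left(-154\right)^{2} \left(18 - 154\right) - 13312}{5748 - 6470} = \frac{23716 \left(-136\right) - 13312}{-722} = \left(-3225376 - 13312\right) \left(- \frac{1}{722}\right) = \left(-3238688\right) \left(- \frac{1}{722}\right) = \frac{1619344}{361}$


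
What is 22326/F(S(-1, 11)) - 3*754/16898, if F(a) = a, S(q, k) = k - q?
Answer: 31436467/16898 ≈ 1860.4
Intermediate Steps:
22326/F(S(-1, 11)) - 3*754/16898 = 22326/(11 - 1*(-1)) - 3*754/16898 = 22326/(11 + 1) - 2262*1/16898 = 22326/12 - 1131/8449 = 22326*(1/12) - 1131/8449 = 3721/2 - 1131/8449 = 31436467/16898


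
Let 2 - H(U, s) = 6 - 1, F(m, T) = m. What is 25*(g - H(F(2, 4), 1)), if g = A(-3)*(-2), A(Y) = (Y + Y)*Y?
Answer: -825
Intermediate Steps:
A(Y) = 2*Y² (A(Y) = (2*Y)*Y = 2*Y²)
H(U, s) = -3 (H(U, s) = 2 - (6 - 1) = 2 - 1*5 = 2 - 5 = -3)
g = -36 (g = (2*(-3)²)*(-2) = (2*9)*(-2) = 18*(-2) = -36)
25*(g - H(F(2, 4), 1)) = 25*(-36 - 1*(-3)) = 25*(-36 + 3) = 25*(-33) = -825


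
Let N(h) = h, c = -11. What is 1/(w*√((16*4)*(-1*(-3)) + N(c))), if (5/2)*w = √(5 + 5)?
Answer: √1810/724 ≈ 0.058763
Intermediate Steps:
w = 2*√10/5 (w = 2*√(5 + 5)/5 = 2*√10/5 ≈ 1.2649)
1/(w*√((16*4)*(-1*(-3)) + N(c))) = 1/((2*√10/5)*√((16*4)*(-1*(-3)) - 11)) = 1/((2*√10/5)*√(64*3 - 11)) = 1/((2*√10/5)*√(192 - 11)) = 1/((2*√10/5)*√181) = 1/(2*√1810/5) = √1810/724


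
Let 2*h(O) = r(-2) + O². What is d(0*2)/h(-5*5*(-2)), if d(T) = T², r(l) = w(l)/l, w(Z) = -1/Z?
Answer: 0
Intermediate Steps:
r(l) = -1/l² (r(l) = (-1/l)/l = -1/l²)
h(O) = -⅛ + O²/2 (h(O) = (-1/(-2)² + O²)/2 = (-1*¼ + O²)/2 = (-¼ + O²)/2 = -⅛ + O²/2)
d(0*2)/h(-5*5*(-2)) = (0*2)²/(-⅛ + (-5*5*(-2))²/2) = 0²/(-⅛ + (-25*(-2))²/2) = 0/(-⅛ + (½)*50²) = 0/(-⅛ + (½)*2500) = 0/(-⅛ + 1250) = 0/(9999/8) = 0*(8/9999) = 0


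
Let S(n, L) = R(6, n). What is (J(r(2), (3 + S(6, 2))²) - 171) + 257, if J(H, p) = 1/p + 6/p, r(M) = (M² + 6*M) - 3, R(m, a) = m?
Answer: 6973/81 ≈ 86.086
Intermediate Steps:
S(n, L) = 6
r(M) = -3 + M² + 6*M
J(H, p) = 7/p (J(H, p) = 1/p + 6/p = 7/p)
(J(r(2), (3 + S(6, 2))²) - 171) + 257 = (7/((3 + 6)²) - 171) + 257 = (7/(9²) - 171) + 257 = (7/81 - 171) + 257 = -13844/81 + 257 = 6973/81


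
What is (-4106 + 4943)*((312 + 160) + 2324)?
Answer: 2340252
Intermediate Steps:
(-4106 + 4943)*((312 + 160) + 2324) = 837*(472 + 2324) = 837*2796 = 2340252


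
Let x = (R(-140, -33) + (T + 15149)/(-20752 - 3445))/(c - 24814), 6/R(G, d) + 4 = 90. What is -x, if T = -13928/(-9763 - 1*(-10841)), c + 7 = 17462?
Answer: -103894124/1375676420657 ≈ -7.5522e-5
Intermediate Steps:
c = 17455 (c = -7 + 17462 = 17455)
R(G, d) = 3/43 (R(G, d) = 6/(-4 + 90) = 6/86 = 6*(1/86) = 3/43)
T = -6964/539 (T = -13928/(-9763 + 10841) = -13928/1078 = -13928*1/1078 = -6964/539 ≈ -12.920)
x = 103894124/1375676420657 (x = (3/43 + (-6964/539 + 15149)/(-20752 - 3445))/(17455 - 24814) = (3/43 + (8158347/539)/(-24197))/(-7359) = (3/43 + (8158347/539)*(-1/24197))*(-1/7359) = (3/43 - 8158347/13042183)*(-1/7359) = -311682372/560813869*(-1/7359) = 103894124/1375676420657 ≈ 7.5522e-5)
-x = -1*103894124/1375676420657 = -103894124/1375676420657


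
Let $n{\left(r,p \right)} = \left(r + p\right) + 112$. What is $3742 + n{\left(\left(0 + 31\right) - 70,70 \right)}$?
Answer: $3885$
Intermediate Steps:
$n{\left(r,p \right)} = 112 + p + r$ ($n{\left(r,p \right)} = \left(p + r\right) + 112 = 112 + p + r$)
$3742 + n{\left(\left(0 + 31\right) - 70,70 \right)} = 3742 + \left(112 + 70 + \left(\left(0 + 31\right) - 70\right)\right) = 3742 + \left(112 + 70 + \left(31 - 70\right)\right) = 3742 + \left(112 + 70 - 39\right) = 3742 + 143 = 3885$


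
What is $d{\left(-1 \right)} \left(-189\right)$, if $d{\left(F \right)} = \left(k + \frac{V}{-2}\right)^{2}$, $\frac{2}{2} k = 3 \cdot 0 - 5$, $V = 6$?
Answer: $-12096$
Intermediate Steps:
$k = -5$ ($k = 3 \cdot 0 - 5 = 0 - 5 = -5$)
$d{\left(F \right)} = 64$ ($d{\left(F \right)} = \left(-5 + \frac{6}{-2}\right)^{2} = \left(-5 + 6 \left(- \frac{1}{2}\right)\right)^{2} = \left(-5 - 3\right)^{2} = \left(-8\right)^{2} = 64$)
$d{\left(-1 \right)} \left(-189\right) = 64 \left(-189\right) = -12096$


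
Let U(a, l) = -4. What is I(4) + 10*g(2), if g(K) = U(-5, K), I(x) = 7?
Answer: -33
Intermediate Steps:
g(K) = -4
I(4) + 10*g(2) = 7 + 10*(-4) = 7 - 40 = -33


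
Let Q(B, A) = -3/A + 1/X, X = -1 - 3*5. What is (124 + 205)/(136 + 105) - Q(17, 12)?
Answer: 6469/3856 ≈ 1.6776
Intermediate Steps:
X = -16 (X = -1 - 15 = -16)
Q(B, A) = -1/16 - 3/A (Q(B, A) = -3/A + 1/(-16) = -3/A + 1*(-1/16) = -3/A - 1/16 = -1/16 - 3/A)
(124 + 205)/(136 + 105) - Q(17, 12) = (124 + 205)/(136 + 105) - (-48 - 1*12)/(16*12) = 329/241 - (-48 - 12)/(16*12) = 329*(1/241) - (-60)/(16*12) = 329/241 - 1*(-5/16) = 329/241 + 5/16 = 6469/3856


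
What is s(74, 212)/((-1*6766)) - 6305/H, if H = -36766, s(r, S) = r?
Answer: 19969473/124379378 ≈ 0.16055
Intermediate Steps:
s(74, 212)/((-1*6766)) - 6305/H = 74/((-1*6766)) - 6305/(-36766) = 74/(-6766) - 6305*(-1/36766) = 74*(-1/6766) + 6305/36766 = -37/3383 + 6305/36766 = 19969473/124379378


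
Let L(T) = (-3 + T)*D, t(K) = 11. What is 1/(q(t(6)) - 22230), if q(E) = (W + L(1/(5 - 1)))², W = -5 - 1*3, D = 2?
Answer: -4/88191 ≈ -4.5356e-5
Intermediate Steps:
W = -8 (W = -5 - 3 = -8)
L(T) = -6 + 2*T (L(T) = (-3 + T)*2 = -6 + 2*T)
q(E) = 729/4 (q(E) = (-8 + (-6 + 2/(5 - 1)))² = (-8 + (-6 + 2/4))² = (-8 + (-6 + 2*(¼)))² = (-8 + (-6 + ½))² = (-8 - 11/2)² = (-27/2)² = 729/4)
1/(q(t(6)) - 22230) = 1/(729/4 - 22230) = 1/(-88191/4) = -4/88191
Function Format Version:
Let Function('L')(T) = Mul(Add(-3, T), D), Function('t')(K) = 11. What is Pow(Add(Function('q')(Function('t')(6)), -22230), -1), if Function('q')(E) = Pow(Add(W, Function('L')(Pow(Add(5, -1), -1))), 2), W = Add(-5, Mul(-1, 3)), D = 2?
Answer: Rational(-4, 88191) ≈ -4.5356e-5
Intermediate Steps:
W = -8 (W = Add(-5, -3) = -8)
Function('L')(T) = Add(-6, Mul(2, T)) (Function('L')(T) = Mul(Add(-3, T), 2) = Add(-6, Mul(2, T)))
Function('q')(E) = Rational(729, 4) (Function('q')(E) = Pow(Add(-8, Add(-6, Mul(2, Pow(Add(5, -1), -1)))), 2) = Pow(Add(-8, Add(-6, Mul(2, Pow(4, -1)))), 2) = Pow(Add(-8, Add(-6, Mul(2, Rational(1, 4)))), 2) = Pow(Add(-8, Add(-6, Rational(1, 2))), 2) = Pow(Add(-8, Rational(-11, 2)), 2) = Pow(Rational(-27, 2), 2) = Rational(729, 4))
Pow(Add(Function('q')(Function('t')(6)), -22230), -1) = Pow(Add(Rational(729, 4), -22230), -1) = Pow(Rational(-88191, 4), -1) = Rational(-4, 88191)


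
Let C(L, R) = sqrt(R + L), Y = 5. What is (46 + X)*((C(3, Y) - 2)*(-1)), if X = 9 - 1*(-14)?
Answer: 138 - 138*sqrt(2) ≈ -57.161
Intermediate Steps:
C(L, R) = sqrt(L + R)
X = 23 (X = 9 + 14 = 23)
(46 + X)*((C(3, Y) - 2)*(-1)) = (46 + 23)*((sqrt(3 + 5) - 2)*(-1)) = 69*((sqrt(8) - 2)*(-1)) = 69*((2*sqrt(2) - 2)*(-1)) = 69*((-2 + 2*sqrt(2))*(-1)) = 69*(2 - 2*sqrt(2)) = 138 - 138*sqrt(2)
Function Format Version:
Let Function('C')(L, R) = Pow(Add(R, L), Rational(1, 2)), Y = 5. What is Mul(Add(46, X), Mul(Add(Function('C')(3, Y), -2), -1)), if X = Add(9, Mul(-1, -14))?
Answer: Add(138, Mul(-138, Pow(2, Rational(1, 2)))) ≈ -57.161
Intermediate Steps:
Function('C')(L, R) = Pow(Add(L, R), Rational(1, 2))
X = 23 (X = Add(9, 14) = 23)
Mul(Add(46, X), Mul(Add(Function('C')(3, Y), -2), -1)) = Mul(Add(46, 23), Mul(Add(Pow(Add(3, 5), Rational(1, 2)), -2), -1)) = Mul(69, Mul(Add(Pow(8, Rational(1, 2)), -2), -1)) = Mul(69, Mul(Add(Mul(2, Pow(2, Rational(1, 2))), -2), -1)) = Mul(69, Mul(Add(-2, Mul(2, Pow(2, Rational(1, 2)))), -1)) = Mul(69, Add(2, Mul(-2, Pow(2, Rational(1, 2))))) = Add(138, Mul(-138, Pow(2, Rational(1, 2))))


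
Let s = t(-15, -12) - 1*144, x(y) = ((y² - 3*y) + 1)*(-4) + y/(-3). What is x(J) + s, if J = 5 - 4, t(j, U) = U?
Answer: -457/3 ≈ -152.33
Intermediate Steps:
J = 1
x(y) = -4 - 4*y² + 35*y/3 (x(y) = (1 + y² - 3*y)*(-4) + y*(-⅓) = (-4 - 4*y² + 12*y) - y/3 = -4 - 4*y² + 35*y/3)
s = -156 (s = -12 - 1*144 = -12 - 144 = -156)
x(J) + s = (-4 - 4*1² + (35/3)*1) - 156 = (-4 - 4*1 + 35/3) - 156 = (-4 - 4 + 35/3) - 156 = 11/3 - 156 = -457/3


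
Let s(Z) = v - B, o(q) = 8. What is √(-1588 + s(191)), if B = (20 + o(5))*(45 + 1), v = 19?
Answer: I*√2857 ≈ 53.451*I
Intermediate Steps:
B = 1288 (B = (20 + 8)*(45 + 1) = 28*46 = 1288)
s(Z) = -1269 (s(Z) = 19 - 1*1288 = 19 - 1288 = -1269)
√(-1588 + s(191)) = √(-1588 - 1269) = √(-2857) = I*√2857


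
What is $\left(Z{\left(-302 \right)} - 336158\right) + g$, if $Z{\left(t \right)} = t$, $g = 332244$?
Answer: $-4216$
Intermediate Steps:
$\left(Z{\left(-302 \right)} - 336158\right) + g = \left(-302 - 336158\right) + 332244 = -336460 + 332244 = -4216$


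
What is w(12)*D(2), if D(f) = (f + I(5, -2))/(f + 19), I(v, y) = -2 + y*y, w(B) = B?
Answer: 16/7 ≈ 2.2857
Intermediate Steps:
I(v, y) = -2 + y**2
D(f) = (2 + f)/(19 + f) (D(f) = (f + (-2 + (-2)**2))/(f + 19) = (f + (-2 + 4))/(19 + f) = (f + 2)/(19 + f) = (2 + f)/(19 + f))
w(12)*D(2) = 12*((2 + 2)/(19 + 2)) = 12*(4/21) = 16/7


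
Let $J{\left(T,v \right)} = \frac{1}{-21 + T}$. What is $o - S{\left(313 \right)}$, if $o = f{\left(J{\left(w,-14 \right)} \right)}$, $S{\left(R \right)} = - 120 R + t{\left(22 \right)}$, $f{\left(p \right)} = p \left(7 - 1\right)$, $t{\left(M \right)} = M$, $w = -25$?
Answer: $\frac{863371}{23} \approx 37538.0$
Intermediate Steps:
$f{\left(p \right)} = 6 p$ ($f{\left(p \right)} = p 6 = 6 p$)
$S{\left(R \right)} = 22 - 120 R$ ($S{\left(R \right)} = - 120 R + 22 = 22 - 120 R$)
$o = - \frac{3}{23}$ ($o = \frac{6}{-21 - 25} = \frac{6}{-46} = 6 \left(- \frac{1}{46}\right) = - \frac{3}{23} \approx -0.13043$)
$o - S{\left(313 \right)} = - \frac{3}{23} - \left(22 - 37560\right) = - \frac{3}{23} - -37538 = - \frac{3}{23} + 37538 = \frac{863371}{23}$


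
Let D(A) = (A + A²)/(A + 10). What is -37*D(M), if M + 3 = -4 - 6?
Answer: 1924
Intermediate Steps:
M = -13 (M = -3 + (-4 - 6) = -3 - 10 = -13)
D(A) = (A + A²)/(10 + A)
-37*D(M) = -(-481)*(1 - 13)/(10 - 13) = -(-481)*(-12)/(-3) = -(-481)*(-1)*(-12)/3 = -37*(-52) = 1924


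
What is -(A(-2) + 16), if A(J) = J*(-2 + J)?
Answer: -24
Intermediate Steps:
-(A(-2) + 16) = -(-2*(-2 - 2) + 16) = -(-2*(-4) + 16) = -(8 + 16) = -1*24 = -24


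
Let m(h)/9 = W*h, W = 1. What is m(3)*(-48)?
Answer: -1296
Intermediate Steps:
m(h) = 9*h (m(h) = 9*(1*h) = 9*h)
m(3)*(-48) = (9*3)*(-48) = 27*(-48) = -1296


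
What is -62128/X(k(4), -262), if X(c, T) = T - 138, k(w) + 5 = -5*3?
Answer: 3883/25 ≈ 155.32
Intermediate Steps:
k(w) = -20 (k(w) = -5 - 5*3 = -5 - 15 = -20)
X(c, T) = -138 + T
-62128/X(k(4), -262) = -62128/(-138 - 262) = -62128/(-400) = -62128*(-1/400) = 3883/25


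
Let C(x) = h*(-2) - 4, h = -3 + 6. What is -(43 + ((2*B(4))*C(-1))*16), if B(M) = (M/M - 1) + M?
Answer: 1237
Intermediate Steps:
h = 3
C(x) = -10 (C(x) = 3*(-2) - 4 = -6 - 4 = -10)
B(M) = M (B(M) = (1 - 1) + M = 0 + M = M)
-(43 + ((2*B(4))*C(-1))*16) = -(43 + ((2*4)*(-10))*16) = -(43 + (8*(-10))*16) = -(43 - 80*16) = -(43 - 1280) = -1*(-1237) = 1237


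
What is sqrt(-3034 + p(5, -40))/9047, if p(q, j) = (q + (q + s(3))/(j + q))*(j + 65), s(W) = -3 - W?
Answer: 3*I*sqrt(15834)/63329 ≈ 0.0059609*I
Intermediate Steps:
p(q, j) = (65 + j)*(q + (-6 + q)/(j + q)) (p(q, j) = (q + (q + (-3 - 1*3))/(j + q))*(j + 65) = (q + (q + (-3 - 3))/(j + q))*(65 + j) = (q + (q - 6)/(j + q))*(65 + j) = (q + (-6 + q)/(j + q))*(65 + j) = (65 + j)*(q + (-6 + q)/(j + q)))
sqrt(-3034 + p(5, -40))/9047 = sqrt(-3034 + (-390 - 6*(-40) + 65*5 + 65*5**2 - 40*5**2 + 5*(-40)**2 + 66*(-40)*5)/(-40 + 5))/9047 = sqrt(-3034 + (-390 + 240 + 325 + 65*25 - 40*25 + 5*1600 - 13200)/(-35))*(1/9047) = sqrt(-3034 - (-390 + 240 + 325 + 1625 - 1000 + 8000 - 13200)/35)*(1/9047) = sqrt(-3034 - 1/35*(-4400))*(1/9047) = sqrt(-3034 + 880/7)*(1/9047) = sqrt(-20358/7)*(1/9047) = (3*I*sqrt(15834)/7)*(1/9047) = 3*I*sqrt(15834)/63329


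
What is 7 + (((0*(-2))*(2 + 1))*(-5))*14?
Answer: 7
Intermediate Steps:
7 + (((0*(-2))*(2 + 1))*(-5))*14 = 7 + ((0*3)*(-5))*14 = 7 + (0*(-5))*14 = 7 + 0*14 = 7 + 0 = 7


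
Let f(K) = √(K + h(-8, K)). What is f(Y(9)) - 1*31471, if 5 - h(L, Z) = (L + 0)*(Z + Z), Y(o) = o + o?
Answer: -31471 + √311 ≈ -31453.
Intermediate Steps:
Y(o) = 2*o
h(L, Z) = 5 - 2*L*Z (h(L, Z) = 5 - (L + 0)*(Z + Z) = 5 - L*2*Z = 5 - 2*L*Z)
f(K) = √(5 + 17*K) (f(K) = √(K + (5 - 2*(-8)*K)) = √(K + (5 + 16*K)) = √(5 + 17*K))
f(Y(9)) - 1*31471 = √(5 + 17*(2*9)) - 1*31471 = √(5 + 17*18) - 31471 = √(5 + 306) - 31471 = √311 - 31471 = -31471 + √311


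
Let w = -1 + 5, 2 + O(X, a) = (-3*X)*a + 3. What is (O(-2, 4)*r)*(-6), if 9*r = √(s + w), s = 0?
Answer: -100/3 ≈ -33.333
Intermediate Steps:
O(X, a) = 1 - 3*X*a (O(X, a) = -2 + ((-3*X)*a + 3) = -2 + (-3*X*a + 3) = -2 + (3 - 3*X*a) = 1 - 3*X*a)
w = 4
r = 2/9 (r = √(0 + 4)/9 = √4/9 = (⅑)*2 = 2/9 ≈ 0.22222)
(O(-2, 4)*r)*(-6) = ((1 - 3*(-2)*4)*(2/9))*(-6) = ((1 + 24)*(2/9))*(-6) = (25*(2/9))*(-6) = (50/9)*(-6) = -100/3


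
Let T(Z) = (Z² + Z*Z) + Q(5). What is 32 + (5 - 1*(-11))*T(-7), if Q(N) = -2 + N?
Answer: 1648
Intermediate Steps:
T(Z) = 3 + 2*Z² (T(Z) = (Z² + Z*Z) + (-2 + 5) = (Z² + Z²) + 3 = 2*Z² + 3 = 3 + 2*Z²)
32 + (5 - 1*(-11))*T(-7) = 32 + (5 - 1*(-11))*(3 + 2*(-7)²) = 32 + (5 + 11)*(3 + 2*49) = 32 + 16*(3 + 98) = 32 + 16*101 = 32 + 1616 = 1648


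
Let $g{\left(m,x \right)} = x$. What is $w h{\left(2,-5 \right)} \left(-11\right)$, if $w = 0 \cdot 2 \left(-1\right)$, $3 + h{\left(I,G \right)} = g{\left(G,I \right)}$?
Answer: $0$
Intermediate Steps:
$h{\left(I,G \right)} = -3 + I$
$w = 0$ ($w = 0 \left(-1\right) = 0$)
$w h{\left(2,-5 \right)} \left(-11\right) = 0 \left(-3 + 2\right) \left(-11\right) = 0 \left(-1\right) \left(-11\right) = 0 \left(-11\right) = 0$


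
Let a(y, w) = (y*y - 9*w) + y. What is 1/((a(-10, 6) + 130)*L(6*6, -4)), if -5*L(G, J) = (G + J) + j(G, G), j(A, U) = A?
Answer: -5/11288 ≈ -0.00044295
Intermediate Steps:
a(y, w) = y + y² - 9*w (a(y, w) = (y² - 9*w) + y = y + y² - 9*w)
L(G, J) = -2*G/5 - J/5 (L(G, J) = -((G + J) + G)/5 = -(J + 2*G)/5 = -2*G/5 - J/5)
1/((a(-10, 6) + 130)*L(6*6, -4)) = 1/(((-10 + (-10)² - 9*6) + 130)*(-12*6/5 - ⅕*(-4))) = 1/(((-10 + 100 - 54) + 130)*(-⅖*36 + ⅘)) = 1/((36 + 130)*(-72/5 + ⅘)) = 1/(166*(-68/5)) = 1/(-11288/5) = -5/11288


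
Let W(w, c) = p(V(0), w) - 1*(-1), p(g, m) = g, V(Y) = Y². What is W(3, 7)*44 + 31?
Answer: 75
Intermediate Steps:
W(w, c) = 1 (W(w, c) = 0² - 1*(-1) = 0 + 1 = 1)
W(3, 7)*44 + 31 = 1*44 + 31 = 44 + 31 = 75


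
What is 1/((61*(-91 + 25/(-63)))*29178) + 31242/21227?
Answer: 35575690017643/24171473502292 ≈ 1.4718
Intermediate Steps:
1/((61*(-91 + 25/(-63)))*29178) + 31242/21227 = (1/29178)/(61*(-91 + 25*(-1/63))) + 31242*(1/21227) = (1/29178)/(61*(-91 - 25/63)) + 31242/21227 = (1/29178)/(61*(-5758/63)) + 31242/21227 = (1/29178)/(-351238/63) + 31242/21227 = -63/351238*1/29178 + 31242/21227 = -7/1138713596 + 31242/21227 = 35575690017643/24171473502292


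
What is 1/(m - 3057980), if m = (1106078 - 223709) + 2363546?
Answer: 1/187935 ≈ 5.3210e-6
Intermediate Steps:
m = 3245915 (m = 882369 + 2363546 = 3245915)
1/(m - 3057980) = 1/(3245915 - 3057980) = 1/187935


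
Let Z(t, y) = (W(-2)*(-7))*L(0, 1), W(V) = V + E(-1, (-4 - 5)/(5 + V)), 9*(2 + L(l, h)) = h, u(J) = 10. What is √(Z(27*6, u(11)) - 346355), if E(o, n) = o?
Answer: 4*I*√194847/3 ≈ 588.55*I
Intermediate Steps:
L(l, h) = -2 + h/9
W(V) = -1 + V (W(V) = V - 1 = -1 + V)
Z(t, y) = -119/3 (Z(t, y) = ((-1 - 2)*(-7))*(-2 + (⅑)*1) = (-3*(-7))*(-2 + ⅑) = 21*(-17/9) = -119/3)
√(Z(27*6, u(11)) - 346355) = √(-119/3 - 346355) = √(-1039184/3) = 4*I*√194847/3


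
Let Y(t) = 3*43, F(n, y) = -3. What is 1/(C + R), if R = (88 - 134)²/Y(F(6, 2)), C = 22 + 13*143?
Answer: 129/244765 ≈ 0.00052704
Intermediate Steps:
Y(t) = 129
C = 1881 (C = 22 + 1859 = 1881)
R = 2116/129 (R = (88 - 134)²/129 = (-46)²*(1/129) = 2116*(1/129) = 2116/129 ≈ 16.403)
1/(C + R) = 1/(1881 + 2116/129) = 1/(244765/129) = 129/244765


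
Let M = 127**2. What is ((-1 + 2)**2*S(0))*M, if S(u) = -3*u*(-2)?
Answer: 0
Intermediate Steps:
S(u) = 6*u
M = 16129
((-1 + 2)**2*S(0))*M = ((-1 + 2)**2*(6*0))*16129 = (1**2*0)*16129 = (1*0)*16129 = 0*16129 = 0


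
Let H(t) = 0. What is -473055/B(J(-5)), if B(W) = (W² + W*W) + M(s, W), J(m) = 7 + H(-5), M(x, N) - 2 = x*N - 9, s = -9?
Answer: -473055/28 ≈ -16895.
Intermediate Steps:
M(x, N) = -7 + N*x (M(x, N) = 2 + (x*N - 9) = 2 + (N*x - 9) = 2 + (-9 + N*x) = -7 + N*x)
J(m) = 7 (J(m) = 7 + 0 = 7)
B(W) = -7 - 9*W + 2*W² (B(W) = (W² + W*W) + (-7 + W*(-9)) = (W² + W²) + (-7 - 9*W) = 2*W² + (-7 - 9*W) = -7 - 9*W + 2*W²)
-473055/B(J(-5)) = -473055/(-7 - 9*7 + 2*7²) = -473055/(-7 - 63 + 2*49) = -473055/(-7 - 63 + 98) = -473055/28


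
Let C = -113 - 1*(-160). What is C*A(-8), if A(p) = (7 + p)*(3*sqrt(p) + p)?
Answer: 376 - 282*I*sqrt(2) ≈ 376.0 - 398.81*I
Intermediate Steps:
C = 47 (C = -113 + 160 = 47)
A(p) = (7 + p)*(p + 3*sqrt(p))
C*A(-8) = 47*((-8)**2 + 3*(-8)**(3/2) + 7*(-8) + 21*sqrt(-8)) = 47*(64 + 3*(-16*I*sqrt(2)) - 56 + 21*(2*I*sqrt(2))) = 47*(64 - 48*I*sqrt(2) - 56 + 42*I*sqrt(2)) = 47*(8 - 6*I*sqrt(2)) = 376 - 282*I*sqrt(2)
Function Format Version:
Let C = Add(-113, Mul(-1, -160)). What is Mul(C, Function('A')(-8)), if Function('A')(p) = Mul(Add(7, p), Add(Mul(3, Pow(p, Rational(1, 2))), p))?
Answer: Add(376, Mul(-282, I, Pow(2, Rational(1, 2)))) ≈ Add(376.00, Mul(-398.81, I))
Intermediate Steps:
C = 47 (C = Add(-113, 160) = 47)
Function('A')(p) = Mul(Add(7, p), Add(p, Mul(3, Pow(p, Rational(1, 2)))))
Mul(C, Function('A')(-8)) = Mul(47, Add(Pow(-8, 2), Mul(3, Pow(-8, Rational(3, 2))), Mul(7, -8), Mul(21, Pow(-8, Rational(1, 2))))) = Mul(47, Add(64, Mul(3, Mul(-16, I, Pow(2, Rational(1, 2)))), -56, Mul(21, Mul(2, I, Pow(2, Rational(1, 2)))))) = Mul(47, Add(64, Mul(-48, I, Pow(2, Rational(1, 2))), -56, Mul(42, I, Pow(2, Rational(1, 2))))) = Mul(47, Add(8, Mul(-6, I, Pow(2, Rational(1, 2))))) = Add(376, Mul(-282, I, Pow(2, Rational(1, 2))))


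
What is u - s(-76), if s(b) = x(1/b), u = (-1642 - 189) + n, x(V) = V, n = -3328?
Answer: -392083/76 ≈ -5159.0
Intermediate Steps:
u = -5159 (u = (-1642 - 189) - 3328 = -1831 - 3328 = -5159)
s(b) = 1/b
u - s(-76) = -5159 - 1/(-76) = -5159 - 1*(-1/76) = -5159 + 1/76 = -392083/76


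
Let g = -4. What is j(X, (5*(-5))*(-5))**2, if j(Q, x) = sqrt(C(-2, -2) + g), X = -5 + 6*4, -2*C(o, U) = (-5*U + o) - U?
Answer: -9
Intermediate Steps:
C(o, U) = 3*U - o/2 (C(o, U) = -((-5*U + o) - U)/2 = -((o - 5*U) - U)/2 = -(o - 6*U)/2 = 3*U - o/2)
X = 19 (X = -5 + 24 = 19)
j(Q, x) = 3*I (j(Q, x) = sqrt((3*(-2) - 1/2*(-2)) - 4) = sqrt((-6 + 1) - 4) = sqrt(-5 - 4) = sqrt(-9) = 3*I)
j(X, (5*(-5))*(-5))**2 = (3*I)**2 = -9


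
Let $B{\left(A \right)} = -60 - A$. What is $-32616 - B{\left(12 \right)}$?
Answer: $-32544$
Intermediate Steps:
$-32616 - B{\left(12 \right)} = -32616 - \left(-60 - 12\right) = -32616 - -72 = -32616 + 72 = -32544$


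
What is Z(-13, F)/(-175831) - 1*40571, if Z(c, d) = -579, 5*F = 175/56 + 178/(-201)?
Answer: -7133638922/175831 ≈ -40571.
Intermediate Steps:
F = 3601/8040 (F = (175/56 + 178/(-201))/5 = (175*(1/56) + 178*(-1/201))/5 = (25/8 - 178/201)/5 = (1/5)*(3601/1608) = 3601/8040 ≈ 0.44789)
Z(-13, F)/(-175831) - 1*40571 = -579/(-175831) - 1*40571 = -579*(-1/175831) - 40571 = 579/175831 - 40571 = -7133638922/175831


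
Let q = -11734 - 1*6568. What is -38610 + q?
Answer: -56912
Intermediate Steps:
q = -18302 (q = -11734 - 6568 = -18302)
-38610 + q = -38610 - 18302 = -56912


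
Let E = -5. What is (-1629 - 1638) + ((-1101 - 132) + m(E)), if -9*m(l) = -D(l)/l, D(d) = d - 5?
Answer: -40498/9 ≈ -4499.8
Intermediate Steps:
D(d) = -5 + d
m(l) = (-5 + l)/(9*l) (m(l) = -(-1)*(-5 + l)/l/9 = -(-1)*(-5 + l)/(9*l) = (-5 + l)/(9*l))
(-1629 - 1638) + ((-1101 - 132) + m(E)) = (-1629 - 1638) + ((-1101 - 132) + (1/9)*(-5 - 5)/(-5)) = -3267 + (-1233 + (1/9)*(-1/5)*(-10)) = -3267 + (-1233 + 2/9) = -3267 - 11095/9 = -40498/9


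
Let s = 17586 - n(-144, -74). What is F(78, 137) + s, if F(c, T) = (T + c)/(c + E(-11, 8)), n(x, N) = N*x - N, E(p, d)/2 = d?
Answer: 644679/94 ≈ 6858.3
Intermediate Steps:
E(p, d) = 2*d
n(x, N) = -N + N*x
s = 6856 (s = 17586 - (-74)*(-1 - 144) = 17586 - (-74)*(-145) = 17586 - 1*10730 = 17586 - 10730 = 6856)
F(c, T) = (T + c)/(16 + c) (F(c, T) = (T + c)/(c + 2*8) = (T + c)/(c + 16) = (T + c)/(16 + c))
F(78, 137) + s = (137 + 78)/(16 + 78) + 6856 = 215/94 + 6856 = 644679/94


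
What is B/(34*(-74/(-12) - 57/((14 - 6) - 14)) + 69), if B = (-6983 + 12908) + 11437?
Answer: 52086/1805 ≈ 28.857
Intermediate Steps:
B = 17362 (B = 5925 + 11437 = 17362)
B/(34*(-74/(-12) - 57/((14 - 6) - 14)) + 69) = 17362/(34*(-74/(-12) - 57/((14 - 6) - 14)) + 69) = 17362/(34*(-74*(-1/12) - 57/(8 - 14)) + 69) = 17362/(34*(37/6 - 57/(-6)) + 69) = 17362/(34*(37/6 - 57*(-⅙)) + 69) = 17362/(34*(37/6 + 19/2) + 69) = 17362/(34*(47/3) + 69) = 17362/(1598/3 + 69) = 17362/(1805/3) = 17362*(3/1805) = 52086/1805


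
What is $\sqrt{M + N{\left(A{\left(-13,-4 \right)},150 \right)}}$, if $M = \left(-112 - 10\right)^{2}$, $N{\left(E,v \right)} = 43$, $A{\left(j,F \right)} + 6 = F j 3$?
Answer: $\sqrt{14927} \approx 122.18$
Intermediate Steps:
$A{\left(j,F \right)} = -6 + 3 F j$ ($A{\left(j,F \right)} = -6 + F j 3 = -6 + 3 F j$)
$M = 14884$ ($M = \left(-122\right)^{2} = 14884$)
$\sqrt{M + N{\left(A{\left(-13,-4 \right)},150 \right)}} = \sqrt{14884 + 43} = \sqrt{14927}$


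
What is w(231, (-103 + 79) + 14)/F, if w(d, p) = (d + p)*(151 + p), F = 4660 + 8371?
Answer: 31161/13031 ≈ 2.3913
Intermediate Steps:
F = 13031
w(d, p) = (151 + p)*(d + p)
w(231, (-103 + 79) + 14)/F = (((-103 + 79) + 14)**2 + 151*231 + 151*((-103 + 79) + 14) + 231*((-103 + 79) + 14))/13031 = ((-24 + 14)**2 + 34881 + 151*(-24 + 14) + 231*(-24 + 14))*(1/13031) = ((-10)**2 + 34881 + 151*(-10) + 231*(-10))*(1/13031) = (100 + 34881 - 1510 - 2310)*(1/13031) = 31161*(1/13031) = 31161/13031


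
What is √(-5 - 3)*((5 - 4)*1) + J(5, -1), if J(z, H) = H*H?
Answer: 1 + 2*I*√2 ≈ 1.0 + 2.8284*I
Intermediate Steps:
J(z, H) = H²
√(-5 - 3)*((5 - 4)*1) + J(5, -1) = √(-5 - 3)*((5 - 4)*1) + (-1)² = √(-8)*(1*1) + 1 = (2*I*√2)*1 + 1 = 2*I*√2 + 1 = 1 + 2*I*√2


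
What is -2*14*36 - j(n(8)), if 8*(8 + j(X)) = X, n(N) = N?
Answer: -1001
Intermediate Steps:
j(X) = -8 + X/8
-2*14*36 - j(n(8)) = -2*14*36 - (-8 + (⅛)*8) = -28*36 - (-8 + 1) = -1008 - 1*(-7) = -1008 + 7 = -1001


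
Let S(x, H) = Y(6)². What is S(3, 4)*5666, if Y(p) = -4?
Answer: 90656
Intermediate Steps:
S(x, H) = 16 (S(x, H) = (-4)² = 16)
S(3, 4)*5666 = 16*5666 = 90656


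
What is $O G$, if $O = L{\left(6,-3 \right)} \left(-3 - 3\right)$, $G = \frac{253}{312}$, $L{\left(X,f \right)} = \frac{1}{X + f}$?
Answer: $- \frac{253}{156} \approx -1.6218$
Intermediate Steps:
$G = \frac{253}{312}$ ($G = 253 \cdot \frac{1}{312} = \frac{253}{312} \approx 0.8109$)
$O = -2$ ($O = \frac{-3 - 3}{6 - 3} = \frac{1}{3} \left(-6\right) = -2$)
$O G = \left(-2\right) \frac{253}{312} = - \frac{253}{156}$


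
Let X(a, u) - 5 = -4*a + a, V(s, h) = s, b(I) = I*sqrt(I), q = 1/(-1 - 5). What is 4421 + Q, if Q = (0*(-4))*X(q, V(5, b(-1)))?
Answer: 4421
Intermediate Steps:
q = -1/6 (q = 1/(-6) = -1/6 ≈ -0.16667)
b(I) = I**(3/2)
X(a, u) = 5 - 3*a (X(a, u) = 5 + (-4*a + a) = 5 - 3*a)
Q = 0 (Q = (0*(-4))*(5 - 3*(-1/6)) = 0*(5 + 1/2) = 0*(11/2) = 0)
4421 + Q = 4421 + 0 = 4421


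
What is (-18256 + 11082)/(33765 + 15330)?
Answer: -7174/49095 ≈ -0.14612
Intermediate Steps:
(-18256 + 11082)/(33765 + 15330) = -7174/49095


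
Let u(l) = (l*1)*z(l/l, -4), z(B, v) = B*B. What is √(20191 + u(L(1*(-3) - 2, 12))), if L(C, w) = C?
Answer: √20186 ≈ 142.08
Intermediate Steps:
z(B, v) = B²
u(l) = l (u(l) = (l*1)*(l/l)² = l*1² = l*1 = l)
√(20191 + u(L(1*(-3) - 2, 12))) = √(20191 + (1*(-3) - 2)) = √(20191 + (-3 - 2)) = √(20191 - 5) = √20186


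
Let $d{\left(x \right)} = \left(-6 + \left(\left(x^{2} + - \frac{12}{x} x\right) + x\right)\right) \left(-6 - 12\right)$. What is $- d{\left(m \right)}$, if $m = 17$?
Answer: $5184$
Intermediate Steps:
$d{\left(x \right)} = 324 - 18 x - 18 x^{2}$ ($d{\left(x \right)} = \left(-6 + \left(\left(x^{2} - 12\right) + x\right)\right) \left(-18\right) = \left(-6 + \left(\left(-12 + x^{2}\right) + x\right)\right) \left(-18\right) = \left(-6 + \left(-12 + x + x^{2}\right)\right) \left(-18\right) = \left(-18 + x + x^{2}\right) \left(-18\right) = 324 - 18 x - 18 x^{2}$)
$- d{\left(m \right)} = - (324 - 306 - 18 \cdot 17^{2}) = - (324 - 306 - 5202) = \left(-1\right) \left(-5184\right) = 5184$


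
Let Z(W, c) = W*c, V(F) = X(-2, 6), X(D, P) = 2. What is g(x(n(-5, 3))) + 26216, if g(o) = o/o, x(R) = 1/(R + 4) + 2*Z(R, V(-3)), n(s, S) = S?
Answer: 26217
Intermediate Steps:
V(F) = 2
x(R) = 1/(4 + R) + 4*R (x(R) = 1/(R + 4) + 2*(R*2) = 1/(4 + R) + 2*(2*R) = 1/(4 + R) + 4*R)
g(o) = 1
g(x(n(-5, 3))) + 26216 = 1 + 26216 = 26217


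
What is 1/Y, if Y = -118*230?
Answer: -1/27140 ≈ -3.6846e-5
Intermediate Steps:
Y = -27140
1/Y = 1/(-27140) = -1/27140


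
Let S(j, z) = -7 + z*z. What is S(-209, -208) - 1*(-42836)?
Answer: 86093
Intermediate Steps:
S(j, z) = -7 + z**2
S(-209, -208) - 1*(-42836) = (-7 + (-208)**2) - 1*(-42836) = (-7 + 43264) + 42836 = 43257 + 42836 = 86093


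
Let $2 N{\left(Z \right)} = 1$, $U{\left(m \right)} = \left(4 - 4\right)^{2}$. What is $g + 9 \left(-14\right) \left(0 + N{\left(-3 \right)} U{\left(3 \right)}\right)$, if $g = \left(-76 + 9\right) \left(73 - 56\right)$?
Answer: $-1139$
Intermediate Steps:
$U{\left(m \right)} = 0$ ($U{\left(m \right)} = 0^{2} = 0$)
$N{\left(Z \right)} = \frac{1}{2}$ ($N{\left(Z \right)} = \frac{1}{2} \cdot 1 = \frac{1}{2}$)
$g = -1139$ ($g = \left(-67\right) 17 = -1139$)
$g + 9 \left(-14\right) \left(0 + N{\left(-3 \right)} U{\left(3 \right)}\right) = -1139 + 9 \left(-14\right) \left(0 + \frac{1}{2} \cdot 0\right) = -1139 - 126 \left(0 + 0\right) = -1139 - 0 = -1139 + 0 = -1139$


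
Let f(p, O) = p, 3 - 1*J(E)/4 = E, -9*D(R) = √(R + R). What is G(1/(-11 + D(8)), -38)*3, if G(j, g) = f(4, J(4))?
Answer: 12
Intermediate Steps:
D(R) = -√2*√R/9 (D(R) = -√(R + R)/9 = -√2*√R/9)
J(E) = 12 - 4*E
G(j, g) = 4
G(1/(-11 + D(8)), -38)*3 = 4*3 = 12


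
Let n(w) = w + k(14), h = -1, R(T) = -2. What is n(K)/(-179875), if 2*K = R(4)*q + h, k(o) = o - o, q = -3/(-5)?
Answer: 11/1798750 ≈ 6.1154e-6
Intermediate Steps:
q = ⅗ (q = -3*(-⅕) = ⅗ ≈ 0.60000)
k(o) = 0
K = -11/10 (K = (-2*⅗ - 1)/2 = (-6/5 - 1)/2 = (½)*(-11/5) = -11/10 ≈ -1.1000)
n(w) = w (n(w) = w + 0 = w)
n(K)/(-179875) = -11/10/(-179875) = -11/10*(-1/179875) = 11/1798750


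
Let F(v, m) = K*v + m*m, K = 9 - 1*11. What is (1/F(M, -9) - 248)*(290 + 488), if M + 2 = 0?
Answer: -16399462/85 ≈ -1.9293e+5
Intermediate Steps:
M = -2 (M = -2 + 0 = -2)
K = -2 (K = 9 - 11 = -2)
F(v, m) = m**2 - 2*v (F(v, m) = -2*v + m*m = -2*v + m**2 = m**2 - 2*v)
(1/F(M, -9) - 248)*(290 + 488) = (1/((-9)**2 - 2*(-2)) - 248)*(290 + 488) = (1/(81 + 4) - 248)*778 = (1/85 - 248)*778 = -21079/85*778 = -16399462/85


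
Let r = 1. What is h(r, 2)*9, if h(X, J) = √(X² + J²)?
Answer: 9*√5 ≈ 20.125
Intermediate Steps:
h(X, J) = √(J² + X²)
h(r, 2)*9 = √(2² + 1²)*9 = √(4 + 1)*9 = √5*9 = 9*√5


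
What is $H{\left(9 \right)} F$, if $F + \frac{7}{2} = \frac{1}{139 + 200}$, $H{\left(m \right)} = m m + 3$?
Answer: $- \frac{33194}{113} \approx -293.75$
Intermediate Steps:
$H{\left(m \right)} = 3 + m^{2}$ ($H{\left(m \right)} = m^{2} + 3 = 3 + m^{2}$)
$F = - \frac{2371}{678}$ ($F = - \frac{7}{2} + \frac{1}{139 + 200} = - \frac{7}{2} + \frac{1}{339} = - \frac{2371}{678} \approx -3.4971$)
$H{\left(9 \right)} F = \left(3 + 9^{2}\right) \left(- \frac{2371}{678}\right) = \left(3 + 81\right) \left(- \frac{2371}{678}\right) = 84 \left(- \frac{2371}{678}\right) = - \frac{33194}{113}$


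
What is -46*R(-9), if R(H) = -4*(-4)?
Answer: -736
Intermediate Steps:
R(H) = 16
-46*R(-9) = -46*16 = -736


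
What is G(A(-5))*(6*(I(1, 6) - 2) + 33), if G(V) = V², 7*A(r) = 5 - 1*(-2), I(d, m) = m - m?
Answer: 21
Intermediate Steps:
I(d, m) = 0
A(r) = 1 (A(r) = (5 - 1*(-2))/7 = (5 + 2)/7 = (⅐)*7 = 1)
G(A(-5))*(6*(I(1, 6) - 2) + 33) = 1²*(6*(0 - 2) + 33) = 1*(6*(-2) + 33) = 1*(-12 + 33) = 1*21 = 21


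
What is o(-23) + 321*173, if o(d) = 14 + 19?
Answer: 55566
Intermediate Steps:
o(d) = 33
o(-23) + 321*173 = 33 + 321*173 = 33 + 55533 = 55566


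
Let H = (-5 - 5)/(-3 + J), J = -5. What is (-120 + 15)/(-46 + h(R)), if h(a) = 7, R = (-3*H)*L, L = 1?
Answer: 35/13 ≈ 2.6923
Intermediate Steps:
H = 5/4 (H = (-5 - 5)/(-3 - 5) = -10/(-8) = -10*(-1/8) = 5/4 ≈ 1.2500)
R = -15/4 (R = -3*5/4*1 = -15/4*1 = -15/4 ≈ -3.7500)
(-120 + 15)/(-46 + h(R)) = (-120 + 15)/(-46 + 7) = -105/(-39) = -1/39*(-105) = 35/13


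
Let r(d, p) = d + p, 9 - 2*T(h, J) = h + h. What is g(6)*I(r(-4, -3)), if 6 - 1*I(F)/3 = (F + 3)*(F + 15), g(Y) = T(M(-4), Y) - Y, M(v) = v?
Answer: 285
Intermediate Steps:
T(h, J) = 9/2 - h (T(h, J) = 9/2 - (h + h)/2 = 9/2 - h)
g(Y) = 17/2 - Y (g(Y) = (9/2 - 1*(-4)) - Y = (9/2 + 4) - Y = 17/2 - Y)
I(F) = 18 - 3*(3 + F)*(15 + F) (I(F) = 18 - 3*(F + 3)*(F + 15) = 18 - 3*(3 + F)*(15 + F))
g(6)*I(r(-4, -3)) = (17/2 - 1*6)*(-117 - 54*(-4 - 3) - 3*(-4 - 3)**2) = (17/2 - 6)*(-117 - 54*(-7) - 3*(-7)**2) = 5*(-117 + 378 - 3*49)/2 = 5*(-117 + 378 - 147)/2 = (5/2)*114 = 285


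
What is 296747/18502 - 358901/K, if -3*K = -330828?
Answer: 1185622085/92742116 ≈ 12.784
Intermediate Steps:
K = 110276 (K = -1/3*(-330828) = 110276)
296747/18502 - 358901/K = 296747/18502 - 358901/110276 = 296747*(1/18502) - 358901*1/110276 = 26977/1682 - 358901/110276 = 1185622085/92742116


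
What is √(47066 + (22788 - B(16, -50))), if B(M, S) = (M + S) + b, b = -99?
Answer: √69987 ≈ 264.55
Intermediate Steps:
B(M, S) = -99 + M + S (B(M, S) = (M + S) - 99 = -99 + M + S)
√(47066 + (22788 - B(16, -50))) = √(47066 + (22788 - (-99 + 16 - 50))) = √(47066 + (22788 - 1*(-133))) = √(47066 + (22788 + 133)) = √(47066 + 22921) = √69987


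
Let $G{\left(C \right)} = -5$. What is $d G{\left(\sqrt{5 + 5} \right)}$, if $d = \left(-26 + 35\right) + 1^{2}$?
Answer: $-50$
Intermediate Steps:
$d = 10$ ($d = 9 + 1 = 10$)
$d G{\left(\sqrt{5 + 5} \right)} = 10 \left(-5\right) = -50$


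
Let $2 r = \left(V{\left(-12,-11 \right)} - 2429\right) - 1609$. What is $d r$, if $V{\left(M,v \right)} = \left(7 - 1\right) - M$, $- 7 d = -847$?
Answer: $-243210$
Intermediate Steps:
$d = 121$ ($d = \left(- \frac{1}{7}\right) \left(-847\right) = 121$)
$V{\left(M,v \right)} = 6 - M$ ($V{\left(M,v \right)} = \left(7 - 1\right) - M = 6 - M$)
$r = -2010$ ($r = \frac{\left(\left(6 - -12\right) - 2429\right) - 1609}{2} = \frac{\left(\left(6 + 12\right) - 2429\right) - 1609}{2} = \frac{\left(18 - 2429\right) - 1609}{2} = \frac{-2411 - 1609}{2} = \frac{1}{2} \left(-4020\right) = -2010$)
$d r = 121 \left(-2010\right) = -243210$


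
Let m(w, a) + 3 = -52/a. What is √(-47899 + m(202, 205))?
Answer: I*√2013092210/205 ≈ 218.87*I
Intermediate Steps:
m(w, a) = -3 - 52/a
√(-47899 + m(202, 205)) = √(-47899 + (-3 - 52/205)) = √(-47899 - 667/205) = √(-9819962/205) = I*√2013092210/205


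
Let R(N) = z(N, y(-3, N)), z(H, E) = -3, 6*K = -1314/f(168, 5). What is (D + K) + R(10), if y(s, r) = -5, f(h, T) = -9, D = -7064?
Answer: -21128/3 ≈ -7042.7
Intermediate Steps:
K = 73/3 (K = (-1314/(-9))/6 = (-1314*(-⅑))/6 = (⅙)*146 = 73/3 ≈ 24.333)
R(N) = -3
(D + K) + R(10) = (-7064 + 73/3) - 3 = -21119/3 - 3 = -21128/3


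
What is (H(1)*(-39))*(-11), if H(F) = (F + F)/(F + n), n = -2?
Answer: -858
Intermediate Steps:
H(F) = 2*F/(-2 + F) (H(F) = (F + F)/(F - 2) = (2*F)/(-2 + F) = 2*F/(-2 + F))
(H(1)*(-39))*(-11) = ((2*1/(-2 + 1))*(-39))*(-11) = ((2*1/(-1))*(-39))*(-11) = ((2*1*(-1))*(-39))*(-11) = -2*(-39)*(-11) = 78*(-11) = -858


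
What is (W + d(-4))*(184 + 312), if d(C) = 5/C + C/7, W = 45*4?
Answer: 618636/7 ≈ 88377.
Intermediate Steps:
W = 180
d(C) = 5/C + C/7 (d(C) = 5/C + C*(⅐) = 5/C + C/7)
(W + d(-4))*(184 + 312) = (180 + (5/(-4) + (⅐)*(-4)))*(184 + 312) = (180 + (5*(-¼) - 4/7))*496 = (180 + (-5/4 - 4/7))*496 = (180 - 51/28)*496 = (4989/28)*496 = 618636/7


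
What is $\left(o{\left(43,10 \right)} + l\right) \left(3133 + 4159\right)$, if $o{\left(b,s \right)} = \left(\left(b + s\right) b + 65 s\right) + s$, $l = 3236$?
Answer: $45028100$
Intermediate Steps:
$o{\left(b,s \right)} = 66 s + b \left(b + s\right)$ ($o{\left(b,s \right)} = \left(b \left(b + s\right) + 65 s\right) + s = \left(65 s + b \left(b + s\right)\right) + s = 66 s + b \left(b + s\right)$)
$\left(o{\left(43,10 \right)} + l\right) \left(3133 + 4159\right) = \left(\left(43^{2} + 66 \cdot 10 + 43 \cdot 10\right) + 3236\right) \left(3133 + 4159\right) = \left(\left(1849 + 660 + 430\right) + 3236\right) 7292 = \left(2939 + 3236\right) 7292 = 6175 \cdot 7292 = 45028100$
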